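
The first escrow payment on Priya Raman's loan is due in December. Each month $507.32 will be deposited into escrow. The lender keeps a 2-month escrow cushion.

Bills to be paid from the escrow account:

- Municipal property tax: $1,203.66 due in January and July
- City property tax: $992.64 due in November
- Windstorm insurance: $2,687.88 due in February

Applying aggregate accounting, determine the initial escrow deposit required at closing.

$3,384.22

Cushion = 2 × $507.32 = $1,014.64
Trial balance (start $0, +$507.32 each month, − disbursements):
  Dec: +$507.32 → $507.32
  Jan: +$507.32 − $1,203.66 → -$189.02
  Feb: +$507.32 − $2,687.88 → -$2,369.58
  Mar: +$507.32 → -$1,862.26
  Apr: +$507.32 → -$1,354.94
  May: +$507.32 → -$847.62
  Jun: +$507.32 → -$340.30
  Jul: +$507.32 − $1,203.66 → -$1,036.64
  Aug: +$507.32 → -$529.32
  Sep: +$507.32 → -$22.00
  Oct: +$507.32 → $485.32
  Nov: +$507.32 − $992.64 → $0.00
Lowest trial balance = -$2,369.58 (Feb)
Initial deposit = cushion − low point = $1,014.64 − (-$2,369.58) = $3,384.22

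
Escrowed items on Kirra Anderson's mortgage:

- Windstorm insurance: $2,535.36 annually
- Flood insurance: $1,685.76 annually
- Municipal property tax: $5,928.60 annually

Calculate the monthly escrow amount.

Windstorm insurance: $2,535.36
Flood insurance: $1,685.76
Municipal property tax: $5,928.60
Combined annual = $2,535.36 + $1,685.76 + $5,928.60 = $10,149.72
Base monthly escrow = $10,149.72 / 12 = $845.81

$845.81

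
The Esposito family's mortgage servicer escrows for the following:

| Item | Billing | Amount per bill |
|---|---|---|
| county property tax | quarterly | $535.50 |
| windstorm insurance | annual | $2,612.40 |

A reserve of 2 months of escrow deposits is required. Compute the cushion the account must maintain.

County property tax = $535.50 × 4 = $2,142.00/yr
Windstorm insurance = $2,612.40/yr
Annual escrow total = $2,142.00 + $2,612.40 = $4,754.40
Per month = $4,754.40 / 12 = $396.20
Required cushion = 2 × $396.20 = $792.40

$792.40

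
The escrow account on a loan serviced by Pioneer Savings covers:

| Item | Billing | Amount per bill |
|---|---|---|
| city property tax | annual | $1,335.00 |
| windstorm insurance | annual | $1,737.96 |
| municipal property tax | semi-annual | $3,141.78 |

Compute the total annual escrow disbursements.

City property tax: $1,335.00 annually
Windstorm insurance: $1,737.96 annually
Municipal property tax: $3,141.78 × 2 = $6,283.56 annually
Yearly total = $1,335.00 + $1,737.96 + $6,283.56 = $9,356.52

$9,356.52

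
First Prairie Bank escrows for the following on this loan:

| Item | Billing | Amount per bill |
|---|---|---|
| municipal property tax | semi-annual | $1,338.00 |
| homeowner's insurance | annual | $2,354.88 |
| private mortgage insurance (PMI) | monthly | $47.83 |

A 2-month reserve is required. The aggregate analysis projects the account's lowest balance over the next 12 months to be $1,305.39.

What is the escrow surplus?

Municipal property tax = $1,338.00 × 2 = $2,676.00 annually
Homeowner's insurance = $2,354.88 annually
Private mortgage insurance (PMI) = $47.83 × 12 = $573.96 annually
Annual escrow total = $2,676.00 + $2,354.88 + $573.96 = $5,604.84
Monthly = $5,604.84 / 12 = $467.07
Cushion = 2 × $467.07 = $934.14
Excess over cushion: $1,305.39 − $934.14 = $371.25

$371.25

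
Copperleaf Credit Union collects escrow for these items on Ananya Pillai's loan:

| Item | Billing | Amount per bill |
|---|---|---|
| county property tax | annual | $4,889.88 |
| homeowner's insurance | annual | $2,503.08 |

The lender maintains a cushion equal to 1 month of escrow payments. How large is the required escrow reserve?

County property tax: $4,889.88/yr
Homeowner's insurance: $2,503.08/yr
Combined annual = $7,392.96
Per month = $7,392.96 / 12 = $616.08
Cushion = 1 × $616.08 = $616.08

$616.08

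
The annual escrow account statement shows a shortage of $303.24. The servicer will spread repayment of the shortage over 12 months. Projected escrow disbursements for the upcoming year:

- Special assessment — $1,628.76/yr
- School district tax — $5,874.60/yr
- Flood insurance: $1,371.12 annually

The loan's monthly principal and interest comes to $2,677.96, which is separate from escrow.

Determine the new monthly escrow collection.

$764.81

Special assessment — $1,628.76/yr
School district tax — $5,874.60/yr
Flood insurance — $1,371.12/yr
Yearly total = $1,628.76 + $5,874.60 + $1,371.12 = $8,874.48
Monthly = $8,874.48 / 12 = $739.54
Monthly shortage recovery: $303.24 ÷ 12 = $25.27
Adjusted monthly = $739.54 + $25.27 = $764.81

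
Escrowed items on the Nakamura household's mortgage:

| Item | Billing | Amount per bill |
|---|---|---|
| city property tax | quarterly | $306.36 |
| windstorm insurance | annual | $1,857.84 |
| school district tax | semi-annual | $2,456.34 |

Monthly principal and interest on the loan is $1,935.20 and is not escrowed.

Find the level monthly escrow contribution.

City property tax = $306.36 × 4 = $1,225.44
Windstorm insurance = $1,857.84
School district tax = $2,456.34 × 2 = $4,912.68
Total annual escrow = $7,995.96
Monthly escrow = $7,995.96 ÷ 12 = $666.33

$666.33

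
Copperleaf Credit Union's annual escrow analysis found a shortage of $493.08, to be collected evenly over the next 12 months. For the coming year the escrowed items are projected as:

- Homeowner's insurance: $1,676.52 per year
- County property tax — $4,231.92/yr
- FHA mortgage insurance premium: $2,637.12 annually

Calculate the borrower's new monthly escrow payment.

$753.22

Homeowner's insurance = $1,676.52/yr
County property tax = $4,231.92/yr
FHA mortgage insurance premium = $2,637.12/yr
Combined annual = $8,545.56
Monthly escrow = $8,545.56 ÷ 12 = $712.13
Shortage per month = $493.08 ÷ 12 = $41.09
New monthly escrow = $712.13 + $41.09 = $753.22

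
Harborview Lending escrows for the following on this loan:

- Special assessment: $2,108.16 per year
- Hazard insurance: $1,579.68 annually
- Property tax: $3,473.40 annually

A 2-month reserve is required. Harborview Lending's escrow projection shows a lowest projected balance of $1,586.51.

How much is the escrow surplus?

$392.97

Special assessment — $2,108.16 annually
Hazard insurance — $1,579.68 annually
Property tax — $3,473.40 annually
Combined annual = $7,161.24
Monthly = $7,161.24 / 12 = $596.77
Cushion = 2 × $596.77 = $1,193.54
Excess over cushion: $1,586.51 − $1,193.54 = $392.97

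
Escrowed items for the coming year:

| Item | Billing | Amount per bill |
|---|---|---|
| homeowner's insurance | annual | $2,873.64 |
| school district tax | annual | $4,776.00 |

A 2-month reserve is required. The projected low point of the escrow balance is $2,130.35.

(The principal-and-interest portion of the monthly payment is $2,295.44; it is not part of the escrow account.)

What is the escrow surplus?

Homeowner's insurance: $2,873.64 per year
School district tax: $4,776.00 per year
Total per year = $2,873.64 + $4,776.00 = $7,649.64
Monthly = $7,649.64 / 12 = $637.47
Cushion = 2 × $637.47 = $1,274.94
Excess over cushion: $2,130.35 − $1,274.94 = $855.41

$855.41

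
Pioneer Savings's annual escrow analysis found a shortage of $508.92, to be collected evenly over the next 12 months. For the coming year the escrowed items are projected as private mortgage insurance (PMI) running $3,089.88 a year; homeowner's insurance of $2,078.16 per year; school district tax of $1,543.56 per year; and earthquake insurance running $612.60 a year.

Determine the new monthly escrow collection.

Private mortgage insurance (PMI) — $3,089.88/yr
Homeowner's insurance — $2,078.16/yr
School district tax — $1,543.56/yr
Earthquake insurance — $612.60/yr
Total annual escrow = $7,324.20
Monthly escrow = $7,324.20 / 12 = $610.35
Shortage spread = $508.92 / 12 = $42.41/mo
Adjusted monthly = $610.35 + $42.41 = $652.76

$652.76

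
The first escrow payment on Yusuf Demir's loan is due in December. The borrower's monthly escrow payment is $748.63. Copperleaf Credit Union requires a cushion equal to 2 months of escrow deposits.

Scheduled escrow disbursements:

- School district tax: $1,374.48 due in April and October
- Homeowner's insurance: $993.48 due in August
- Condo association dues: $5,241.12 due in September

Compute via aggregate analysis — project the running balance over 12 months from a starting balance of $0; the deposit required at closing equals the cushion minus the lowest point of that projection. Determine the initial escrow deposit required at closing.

Cushion = 2 × $748.63 = $1,497.26
Trial balance (start $0, +$748.63 each month, − disbursements):
  Dec: +$748.63 → $748.63
  Jan: +$748.63 → $1,497.26
  Feb: +$748.63 → $2,245.89
  Mar: +$748.63 → $2,994.52
  Apr: +$748.63 − $1,374.48 → $2,368.67
  May: +$748.63 → $3,117.30
  Jun: +$748.63 → $3,865.93
  Jul: +$748.63 → $4,614.56
  Aug: +$748.63 − $993.48 → $4,369.71
  Sep: +$748.63 − $5,241.12 → -$122.78
  Oct: +$748.63 − $1,374.48 → -$748.63
  Nov: +$748.63 → $0.00
Lowest trial balance = -$748.63 (Oct)
Initial deposit = cushion − low point = $1,497.26 − (-$748.63) = $2,245.89

$2,245.89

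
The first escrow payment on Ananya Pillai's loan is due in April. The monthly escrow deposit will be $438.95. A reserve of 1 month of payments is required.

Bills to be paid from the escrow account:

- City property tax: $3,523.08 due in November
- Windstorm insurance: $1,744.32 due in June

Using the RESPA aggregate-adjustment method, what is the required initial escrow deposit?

$2,194.75

Cushion = 1 × $438.95 = $438.95
Trial balance (start $0, +$438.95 each month, − disbursements):
  Apr: +$438.95 → $438.95
  May: +$438.95 → $877.90
  Jun: +$438.95 − $1,744.32 → -$427.47
  Jul: +$438.95 → $11.48
  Aug: +$438.95 → $450.43
  Sep: +$438.95 → $889.38
  Oct: +$438.95 → $1,328.33
  Nov: +$438.95 − $3,523.08 → -$1,755.80
  Dec: +$438.95 → -$1,316.85
  Jan: +$438.95 → -$877.90
  Feb: +$438.95 → -$438.95
  Mar: +$438.95 → $0.00
Lowest trial balance = -$1,755.80 (Nov)
Initial deposit = cushion − low point = $438.95 − (-$1,755.80) = $2,194.75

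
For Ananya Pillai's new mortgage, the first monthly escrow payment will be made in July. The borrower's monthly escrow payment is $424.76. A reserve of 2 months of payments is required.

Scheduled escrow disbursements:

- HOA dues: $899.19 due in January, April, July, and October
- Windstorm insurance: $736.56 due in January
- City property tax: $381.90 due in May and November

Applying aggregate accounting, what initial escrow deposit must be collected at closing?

Cushion = 2 × $424.76 = $849.52
Trial balance (start $0, +$424.76 each month, − disbursements):
  Jul: +$424.76 − $899.19 → -$474.43
  Aug: +$424.76 → -$49.67
  Sep: +$424.76 → $375.09
  Oct: +$424.76 − $899.19 → -$99.34
  Nov: +$424.76 − $381.90 → -$56.48
  Dec: +$424.76 → $368.28
  Jan: +$424.76 − $1,635.75 → -$842.71
  Feb: +$424.76 → -$417.95
  Mar: +$424.76 → $6.81
  Apr: +$424.76 − $899.19 → -$467.62
  May: +$424.76 − $381.90 → -$424.76
  Jun: +$424.76 → $0.00
Lowest trial balance = -$842.71 (Jan)
Initial deposit = cushion − low point = $849.52 − (-$842.71) = $1,692.23

$1,692.23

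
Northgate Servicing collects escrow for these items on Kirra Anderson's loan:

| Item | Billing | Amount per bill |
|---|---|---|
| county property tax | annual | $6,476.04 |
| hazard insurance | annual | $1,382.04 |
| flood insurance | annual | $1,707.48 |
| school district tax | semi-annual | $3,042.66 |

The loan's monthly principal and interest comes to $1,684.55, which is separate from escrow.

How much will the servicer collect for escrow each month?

County property tax = $6,476.04 per year
Hazard insurance = $1,382.04 per year
Flood insurance = $1,707.48 per year
School district tax = $3,042.66 × 2 = $6,085.32 per year
Total annual escrow = $6,476.04 + $1,382.04 + $1,707.48 + $6,085.32 = $15,650.88
Per month = $15,650.88 / 12 = $1,304.24

$1,304.24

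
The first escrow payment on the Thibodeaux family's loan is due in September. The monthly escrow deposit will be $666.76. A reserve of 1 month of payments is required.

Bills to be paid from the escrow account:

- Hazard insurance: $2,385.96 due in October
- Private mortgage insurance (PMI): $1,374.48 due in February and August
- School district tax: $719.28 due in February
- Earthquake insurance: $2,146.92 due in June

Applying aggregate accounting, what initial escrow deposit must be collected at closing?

Cushion = 1 × $666.76 = $666.76
Trial balance (start $0, +$666.76 each month, − disbursements):
  Sep: +$666.76 → $666.76
  Oct: +$666.76 − $2,385.96 → -$1,052.44
  Nov: +$666.76 → -$385.68
  Dec: +$666.76 → $281.08
  Jan: +$666.76 → $947.84
  Feb: +$666.76 − $2,093.76 → -$479.16
  Mar: +$666.76 → $187.60
  Apr: +$666.76 → $854.36
  May: +$666.76 → $1,521.12
  Jun: +$666.76 − $2,146.92 → $40.96
  Jul: +$666.76 → $707.72
  Aug: +$666.76 − $1,374.48 → $0.00
Lowest trial balance = -$1,052.44 (Oct)
Initial deposit = cushion − low point = $666.76 − (-$1,052.44) = $1,719.20

$1,719.20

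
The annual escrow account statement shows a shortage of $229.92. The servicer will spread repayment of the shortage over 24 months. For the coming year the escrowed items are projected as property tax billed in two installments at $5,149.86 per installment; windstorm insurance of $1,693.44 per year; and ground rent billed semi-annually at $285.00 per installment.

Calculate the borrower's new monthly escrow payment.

Property tax: $5,149.86 × 2 = $10,299.72/yr
Windstorm insurance: $1,693.44/yr
Ground rent: $285.00 × 2 = $570.00/yr
Annual escrow total = $12,563.16
Base monthly escrow = $12,563.16 ÷ 12 = $1,046.93
Shortage per month = $229.92 ÷ 24 = $9.58
Adjusted monthly = $1,046.93 + $9.58 = $1,056.51

$1,056.51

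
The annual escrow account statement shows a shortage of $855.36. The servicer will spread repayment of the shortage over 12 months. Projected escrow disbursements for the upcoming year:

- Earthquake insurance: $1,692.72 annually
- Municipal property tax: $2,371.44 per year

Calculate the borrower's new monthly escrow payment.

$409.96

Earthquake insurance — $1,692.72 per year
Municipal property tax — $2,371.44 per year
Total per year = $1,692.72 + $2,371.44 = $4,064.16
Monthly = $4,064.16 / 12 = $338.68
Monthly shortage recovery: $855.36 / 12 = $71.28
Adjusted monthly = $338.68 + $71.28 = $409.96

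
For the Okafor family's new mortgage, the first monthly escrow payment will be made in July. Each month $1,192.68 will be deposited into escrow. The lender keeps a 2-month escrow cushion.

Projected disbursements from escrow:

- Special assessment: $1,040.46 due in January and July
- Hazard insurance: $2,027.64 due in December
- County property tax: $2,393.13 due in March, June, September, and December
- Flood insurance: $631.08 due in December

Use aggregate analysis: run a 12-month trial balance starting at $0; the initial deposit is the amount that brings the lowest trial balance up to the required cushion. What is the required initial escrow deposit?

$3,714.72

Cushion = 2 × $1,192.68 = $2,385.36
Trial balance (start $0, +$1,192.68 each month, − disbursements):
  Jul: +$1,192.68 − $1,040.46 → $152.22
  Aug: +$1,192.68 → $1,344.90
  Sep: +$1,192.68 − $2,393.13 → $144.45
  Oct: +$1,192.68 → $1,337.13
  Nov: +$1,192.68 → $2,529.81
  Dec: +$1,192.68 − $5,051.85 → -$1,329.36
  Jan: +$1,192.68 − $1,040.46 → -$1,177.14
  Feb: +$1,192.68 → $15.54
  Mar: +$1,192.68 − $2,393.13 → -$1,184.91
  Apr: +$1,192.68 → $7.77
  May: +$1,192.68 → $1,200.45
  Jun: +$1,192.68 − $2,393.13 → $0.00
Lowest trial balance = -$1,329.36 (Dec)
Initial deposit = cushion − low point = $2,385.36 − (-$1,329.36) = $3,714.72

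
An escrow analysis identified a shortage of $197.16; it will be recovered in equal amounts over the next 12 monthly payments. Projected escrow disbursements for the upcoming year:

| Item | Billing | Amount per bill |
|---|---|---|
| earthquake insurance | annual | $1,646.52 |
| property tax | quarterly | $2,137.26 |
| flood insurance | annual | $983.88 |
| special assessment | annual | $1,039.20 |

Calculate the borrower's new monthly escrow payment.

Earthquake insurance: $1,646.52 per year
Property tax: $2,137.26 × 4 = $8,549.04 per year
Flood insurance: $983.88 per year
Special assessment: $1,039.20 per year
Yearly total = $1,646.52 + $8,549.04 + $983.88 + $1,039.20 = $12,218.64
Monthly escrow = $12,218.64 / 12 = $1,018.22
Monthly shortage recovery: $197.16 / 12 = $16.43
New monthly escrow = $1,018.22 + $16.43 = $1,034.65

$1,034.65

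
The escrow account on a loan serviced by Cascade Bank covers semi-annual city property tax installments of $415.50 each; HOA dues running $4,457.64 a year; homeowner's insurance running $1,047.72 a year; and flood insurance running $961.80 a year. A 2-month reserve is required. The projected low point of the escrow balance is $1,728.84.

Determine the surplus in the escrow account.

City property tax = $415.50 × 2 = $831.00 per year
HOA dues = $4,457.64 per year
Homeowner's insurance = $1,047.72 per year
Flood insurance = $961.80 per year
Annual escrow total = $831.00 + $4,457.64 + $1,047.72 + $961.80 = $7,298.16
Monthly = $7,298.16 ÷ 12 = $608.18
Required reserve = 2 × $608.18 = $1,216.36
Surplus = $1,728.84 − $1,216.36 = $512.48

$512.48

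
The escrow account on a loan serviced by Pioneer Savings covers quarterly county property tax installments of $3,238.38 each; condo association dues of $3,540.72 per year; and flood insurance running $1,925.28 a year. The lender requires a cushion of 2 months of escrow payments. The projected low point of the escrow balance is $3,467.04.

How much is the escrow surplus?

County property tax = $3,238.38 × 4 = $12,953.52/yr
Condo association dues = $3,540.72/yr
Flood insurance = $1,925.28/yr
Annual escrow total = $18,419.52
Per month = $18,419.52 / 12 = $1,534.96
Cushion = 2 × $1,534.96 = $3,069.92
Surplus = $3,467.04 − $3,069.92 = $397.12

$397.12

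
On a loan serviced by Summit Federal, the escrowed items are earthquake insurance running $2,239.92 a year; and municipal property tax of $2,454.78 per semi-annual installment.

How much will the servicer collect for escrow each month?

$595.79

Earthquake insurance — $2,239.92
Municipal property tax — $2,454.78 × 2 = $4,909.56
Yearly total = $2,239.92 + $4,909.56 = $7,149.48
Monthly = $7,149.48 ÷ 12 = $595.79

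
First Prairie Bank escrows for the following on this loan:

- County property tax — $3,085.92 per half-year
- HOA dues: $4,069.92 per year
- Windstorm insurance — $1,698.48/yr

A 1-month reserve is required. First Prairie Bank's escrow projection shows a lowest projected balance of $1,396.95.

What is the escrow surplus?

County property tax = $3,085.92 × 2 = $6,171.84 per year
HOA dues = $4,069.92 per year
Windstorm insurance = $1,698.48 per year
Total per year = $6,171.84 + $4,069.92 + $1,698.48 = $11,940.24
Monthly = $11,940.24 ÷ 12 = $995.02
Required reserve = 1 × $995.02 = $995.02
Excess over cushion: $1,396.95 − $995.02 = $401.93

$401.93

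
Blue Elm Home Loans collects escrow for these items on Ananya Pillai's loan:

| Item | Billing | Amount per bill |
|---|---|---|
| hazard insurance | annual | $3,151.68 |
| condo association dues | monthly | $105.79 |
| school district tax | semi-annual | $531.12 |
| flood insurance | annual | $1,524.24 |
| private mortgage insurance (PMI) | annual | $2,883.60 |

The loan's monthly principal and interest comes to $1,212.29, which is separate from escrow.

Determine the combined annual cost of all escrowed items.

$9,891.24

Hazard insurance = $3,151.68 per year
Condo association dues = $105.79 × 12 = $1,269.48 per year
School district tax = $531.12 × 2 = $1,062.24 per year
Flood insurance = $1,524.24 per year
Private mortgage insurance (PMI) = $2,883.60 per year
Total annual escrow = $3,151.68 + $1,269.48 + $1,062.24 + $1,524.24 + $2,883.60 = $9,891.24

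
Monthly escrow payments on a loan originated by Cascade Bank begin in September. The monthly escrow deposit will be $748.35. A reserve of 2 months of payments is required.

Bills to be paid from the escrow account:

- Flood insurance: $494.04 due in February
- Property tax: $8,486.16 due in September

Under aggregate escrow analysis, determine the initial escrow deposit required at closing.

$9,234.51

Cushion = 2 × $748.35 = $1,496.70
Trial balance (start $0, +$748.35 each month, − disbursements):
  Sep: +$748.35 − $8,486.16 → -$7,737.81
  Oct: +$748.35 → -$6,989.46
  Nov: +$748.35 → -$6,241.11
  Dec: +$748.35 → -$5,492.76
  Jan: +$748.35 → -$4,744.41
  Feb: +$748.35 − $494.04 → -$4,490.10
  Mar: +$748.35 → -$3,741.75
  Apr: +$748.35 → -$2,993.40
  May: +$748.35 → -$2,245.05
  Jun: +$748.35 → -$1,496.70
  Jul: +$748.35 → -$748.35
  Aug: +$748.35 → $0.00
Lowest trial balance = -$7,737.81 (Sep)
Initial deposit = cushion − low point = $1,496.70 − (-$7,737.81) = $9,234.51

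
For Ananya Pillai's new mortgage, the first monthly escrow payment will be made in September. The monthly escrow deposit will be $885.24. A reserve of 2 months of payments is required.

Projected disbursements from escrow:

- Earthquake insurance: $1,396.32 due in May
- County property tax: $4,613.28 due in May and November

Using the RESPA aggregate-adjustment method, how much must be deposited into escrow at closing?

Cushion = 2 × $885.24 = $1,770.48
Trial balance (start $0, +$885.24 each month, − disbursements):
  Sep: +$885.24 → $885.24
  Oct: +$885.24 → $1,770.48
  Nov: +$885.24 − $4,613.28 → -$1,957.56
  Dec: +$885.24 → -$1,072.32
  Jan: +$885.24 → -$187.08
  Feb: +$885.24 → $698.16
  Mar: +$885.24 → $1,583.40
  Apr: +$885.24 → $2,468.64
  May: +$885.24 − $6,009.60 → -$2,655.72
  Jun: +$885.24 → -$1,770.48
  Jul: +$885.24 → -$885.24
  Aug: +$885.24 → $0.00
Lowest trial balance = -$2,655.72 (May)
Initial deposit = cushion − low point = $1,770.48 − (-$2,655.72) = $4,426.20

$4,426.20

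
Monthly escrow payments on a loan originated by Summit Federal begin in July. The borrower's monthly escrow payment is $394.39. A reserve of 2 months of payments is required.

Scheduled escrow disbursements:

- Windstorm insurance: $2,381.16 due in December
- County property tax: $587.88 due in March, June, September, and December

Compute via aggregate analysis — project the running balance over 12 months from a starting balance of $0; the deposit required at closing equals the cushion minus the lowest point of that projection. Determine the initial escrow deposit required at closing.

$1,979.36

Cushion = 2 × $394.39 = $788.78
Trial balance (start $0, +$394.39 each month, − disbursements):
  Jul: +$394.39 → $394.39
  Aug: +$394.39 → $788.78
  Sep: +$394.39 − $587.88 → $595.29
  Oct: +$394.39 → $989.68
  Nov: +$394.39 → $1,384.07
  Dec: +$394.39 − $2,969.04 → -$1,190.58
  Jan: +$394.39 → -$796.19
  Feb: +$394.39 → -$401.80
  Mar: +$394.39 − $587.88 → -$595.29
  Apr: +$394.39 → -$200.90
  May: +$394.39 → $193.49
  Jun: +$394.39 − $587.88 → $0.00
Lowest trial balance = -$1,190.58 (Dec)
Initial deposit = cushion − low point = $788.78 − (-$1,190.58) = $1,979.36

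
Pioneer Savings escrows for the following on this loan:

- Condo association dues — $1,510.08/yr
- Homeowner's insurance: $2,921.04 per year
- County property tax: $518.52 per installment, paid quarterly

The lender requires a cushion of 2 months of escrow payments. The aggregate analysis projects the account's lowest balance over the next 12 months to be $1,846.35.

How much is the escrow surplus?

Condo association dues: $1,510.08
Homeowner's insurance: $2,921.04
County property tax: $518.52 × 4 = $2,074.08
Total annual escrow = $6,505.20
Monthly = $6,505.20 / 12 = $542.10
Cushion = 2 × $542.10 = $1,084.20
Excess over cushion: $1,846.35 − $1,084.20 = $762.15

$762.15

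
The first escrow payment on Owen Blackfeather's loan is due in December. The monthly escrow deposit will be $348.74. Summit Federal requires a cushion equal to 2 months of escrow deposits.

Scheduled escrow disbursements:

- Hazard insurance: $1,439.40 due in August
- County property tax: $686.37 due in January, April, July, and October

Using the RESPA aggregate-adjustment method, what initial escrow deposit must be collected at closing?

Cushion = 2 × $348.74 = $697.48
Trial balance (start $0, +$348.74 each month, − disbursements):
  Dec: +$348.74 → $348.74
  Jan: +$348.74 − $686.37 → $11.11
  Feb: +$348.74 → $359.85
  Mar: +$348.74 → $708.59
  Apr: +$348.74 − $686.37 → $370.96
  May: +$348.74 → $719.70
  Jun: +$348.74 → $1,068.44
  Jul: +$348.74 − $686.37 → $730.81
  Aug: +$348.74 − $1,439.40 → -$359.85
  Sep: +$348.74 → -$11.11
  Oct: +$348.74 − $686.37 → -$348.74
  Nov: +$348.74 → $0.00
Lowest trial balance = -$359.85 (Aug)
Initial deposit = cushion − low point = $697.48 − (-$359.85) = $1,057.33

$1,057.33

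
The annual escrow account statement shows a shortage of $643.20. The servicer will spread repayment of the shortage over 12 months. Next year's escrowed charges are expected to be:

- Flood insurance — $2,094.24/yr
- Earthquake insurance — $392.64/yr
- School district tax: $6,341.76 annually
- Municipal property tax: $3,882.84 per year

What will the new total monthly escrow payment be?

$1,112.89

Flood insurance — $2,094.24 per year
Earthquake insurance — $392.64 per year
School district tax — $6,341.76 per year
Municipal property tax — $3,882.84 per year
Total per year = $2,094.24 + $392.64 + $6,341.76 + $3,882.84 = $12,711.48
Base monthly escrow = $12,711.48 / 12 = $1,059.29
Shortage per month = $643.20 / 12 = $53.60
Adjusted monthly = $1,059.29 + $53.60 = $1,112.89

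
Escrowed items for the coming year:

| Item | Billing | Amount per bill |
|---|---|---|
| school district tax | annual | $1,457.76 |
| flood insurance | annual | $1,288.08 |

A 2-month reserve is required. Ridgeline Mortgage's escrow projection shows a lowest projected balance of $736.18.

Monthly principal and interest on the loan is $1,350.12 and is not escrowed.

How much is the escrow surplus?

School district tax = $1,457.76/yr
Flood insurance = $1,288.08/yr
Annual escrow total = $1,457.76 + $1,288.08 = $2,745.84
Monthly = $2,745.84 / 12 = $228.82
Required cushion = 2 × $228.82 = $457.64
Surplus = $736.18 − $457.64 = $278.54

$278.54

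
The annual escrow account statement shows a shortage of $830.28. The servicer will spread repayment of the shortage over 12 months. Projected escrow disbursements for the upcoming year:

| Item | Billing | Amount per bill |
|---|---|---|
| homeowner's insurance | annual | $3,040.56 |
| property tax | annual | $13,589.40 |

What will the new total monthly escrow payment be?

$1,455.02

Homeowner's insurance — $3,040.56/yr
Property tax — $13,589.40/yr
Total annual escrow = $16,629.96
Base monthly escrow = $16,629.96 ÷ 12 = $1,385.83
Monthly shortage recovery: $830.28 / 12 = $69.19
Adjusted monthly = $1,385.83 + $69.19 = $1,455.02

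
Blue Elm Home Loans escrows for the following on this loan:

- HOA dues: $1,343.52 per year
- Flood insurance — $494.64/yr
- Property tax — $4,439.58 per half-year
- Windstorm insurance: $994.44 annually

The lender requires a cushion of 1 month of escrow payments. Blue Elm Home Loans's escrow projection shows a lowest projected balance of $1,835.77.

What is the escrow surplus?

$859.79

HOA dues = $1,343.52
Flood insurance = $494.64
Property tax = $4,439.58 × 2 = $8,879.16
Windstorm insurance = $994.44
Total per year = $1,343.52 + $494.64 + $8,879.16 + $994.44 = $11,711.76
Monthly escrow = $11,711.76 ÷ 12 = $975.98
Cushion = 1 × $975.98 = $975.98
Surplus = $1,835.77 − $975.98 = $859.79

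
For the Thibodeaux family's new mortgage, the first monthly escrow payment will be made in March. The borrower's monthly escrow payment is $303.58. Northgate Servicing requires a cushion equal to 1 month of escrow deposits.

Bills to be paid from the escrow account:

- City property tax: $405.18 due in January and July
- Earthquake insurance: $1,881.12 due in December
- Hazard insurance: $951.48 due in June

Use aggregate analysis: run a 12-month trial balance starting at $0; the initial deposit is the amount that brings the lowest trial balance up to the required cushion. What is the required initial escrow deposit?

$607.16

Cushion = 1 × $303.58 = $303.58
Trial balance (start $0, +$303.58 each month, − disbursements):
  Mar: +$303.58 → $303.58
  Apr: +$303.58 → $607.16
  May: +$303.58 → $910.74
  Jun: +$303.58 − $951.48 → $262.84
  Jul: +$303.58 − $405.18 → $161.24
  Aug: +$303.58 → $464.82
  Sep: +$303.58 → $768.40
  Oct: +$303.58 → $1,071.98
  Nov: +$303.58 → $1,375.56
  Dec: +$303.58 − $1,881.12 → -$201.98
  Jan: +$303.58 − $405.18 → -$303.58
  Feb: +$303.58 → $0.00
Lowest trial balance = -$303.58 (Jan)
Initial deposit = cushion − low point = $303.58 − (-$303.58) = $607.16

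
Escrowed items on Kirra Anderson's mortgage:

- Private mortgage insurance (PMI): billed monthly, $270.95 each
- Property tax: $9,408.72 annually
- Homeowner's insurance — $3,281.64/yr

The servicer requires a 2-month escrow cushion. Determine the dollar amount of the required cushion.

$2,656.96

Private mortgage insurance (PMI) — $270.95 × 12 = $3,251.40 annually
Property tax — $9,408.72 annually
Homeowner's insurance — $3,281.64 annually
Total per year = $15,941.76
Base monthly escrow = $15,941.76 / 12 = $1,328.48
Required cushion = 2 × $1,328.48 = $2,656.96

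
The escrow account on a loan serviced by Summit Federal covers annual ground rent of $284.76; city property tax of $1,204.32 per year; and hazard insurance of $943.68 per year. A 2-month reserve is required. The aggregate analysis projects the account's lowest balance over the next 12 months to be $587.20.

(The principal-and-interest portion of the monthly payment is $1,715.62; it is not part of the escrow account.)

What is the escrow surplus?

$181.74

Ground rent = $284.76/yr
City property tax = $1,204.32/yr
Hazard insurance = $943.68/yr
Yearly total = $2,432.76
Per month = $2,432.76 / 12 = $202.73
Cushion = 2 × $202.73 = $405.46
Surplus = $587.20 − $405.46 = $181.74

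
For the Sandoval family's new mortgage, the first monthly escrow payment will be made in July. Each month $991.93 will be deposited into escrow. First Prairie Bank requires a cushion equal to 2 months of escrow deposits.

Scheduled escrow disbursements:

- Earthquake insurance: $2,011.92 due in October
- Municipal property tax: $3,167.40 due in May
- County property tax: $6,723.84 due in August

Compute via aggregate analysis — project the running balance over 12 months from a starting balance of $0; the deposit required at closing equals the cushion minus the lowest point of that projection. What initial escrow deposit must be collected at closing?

Cushion = 2 × $991.93 = $1,983.86
Trial balance (start $0, +$991.93 each month, − disbursements):
  Jul: +$991.93 → $991.93
  Aug: +$991.93 − $6,723.84 → -$4,739.98
  Sep: +$991.93 → -$3,748.05
  Oct: +$991.93 − $2,011.92 → -$4,768.04
  Nov: +$991.93 → -$3,776.11
  Dec: +$991.93 → -$2,784.18
  Jan: +$991.93 → -$1,792.25
  Feb: +$991.93 → -$800.32
  Mar: +$991.93 → $191.61
  Apr: +$991.93 → $1,183.54
  May: +$991.93 − $3,167.40 → -$991.93
  Jun: +$991.93 → $0.00
Lowest trial balance = -$4,768.04 (Oct)
Initial deposit = cushion − low point = $1,983.86 − (-$4,768.04) = $6,751.90

$6,751.90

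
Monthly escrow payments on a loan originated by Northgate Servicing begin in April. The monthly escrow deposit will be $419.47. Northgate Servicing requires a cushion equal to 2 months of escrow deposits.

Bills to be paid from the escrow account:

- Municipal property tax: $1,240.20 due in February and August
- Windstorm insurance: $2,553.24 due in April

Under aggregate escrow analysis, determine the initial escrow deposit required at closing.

$2,972.71

Cushion = 2 × $419.47 = $838.94
Trial balance (start $0, +$419.47 each month, − disbursements):
  Apr: +$419.47 − $2,553.24 → -$2,133.77
  May: +$419.47 → -$1,714.30
  Jun: +$419.47 → -$1,294.83
  Jul: +$419.47 → -$875.36
  Aug: +$419.47 − $1,240.20 → -$1,696.09
  Sep: +$419.47 → -$1,276.62
  Oct: +$419.47 → -$857.15
  Nov: +$419.47 → -$437.68
  Dec: +$419.47 → -$18.21
  Jan: +$419.47 → $401.26
  Feb: +$419.47 − $1,240.20 → -$419.47
  Mar: +$419.47 → $0.00
Lowest trial balance = -$2,133.77 (Apr)
Initial deposit = cushion − low point = $838.94 − (-$2,133.77) = $2,972.71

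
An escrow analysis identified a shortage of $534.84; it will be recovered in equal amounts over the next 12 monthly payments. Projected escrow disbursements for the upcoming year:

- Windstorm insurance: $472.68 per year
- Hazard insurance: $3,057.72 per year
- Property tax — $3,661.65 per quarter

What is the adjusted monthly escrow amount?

$1,559.32

Windstorm insurance — $472.68/yr
Hazard insurance — $3,057.72/yr
Property tax — $3,661.65 × 4 = $14,646.60/yr
Annual escrow total = $18,177.00
Base monthly escrow = $18,177.00 ÷ 12 = $1,514.75
Shortage per month = $534.84 / 12 = $44.57
Adjusted monthly = $1,514.75 + $44.57 = $1,559.32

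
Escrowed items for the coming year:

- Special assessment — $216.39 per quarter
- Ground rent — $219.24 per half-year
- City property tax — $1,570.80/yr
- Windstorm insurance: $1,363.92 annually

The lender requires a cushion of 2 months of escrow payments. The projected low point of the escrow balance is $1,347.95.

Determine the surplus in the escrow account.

$641.49

Special assessment — $216.39 × 4 = $865.56
Ground rent — $219.24 × 2 = $438.48
City property tax — $1,570.80
Windstorm insurance — $1,363.92
Total per year = $865.56 + $438.48 + $1,570.80 + $1,363.92 = $4,238.76
Per month = $4,238.76 / 12 = $353.23
Required reserve = 2 × $353.23 = $706.46
Excess over cushion: $1,347.95 − $706.46 = $641.49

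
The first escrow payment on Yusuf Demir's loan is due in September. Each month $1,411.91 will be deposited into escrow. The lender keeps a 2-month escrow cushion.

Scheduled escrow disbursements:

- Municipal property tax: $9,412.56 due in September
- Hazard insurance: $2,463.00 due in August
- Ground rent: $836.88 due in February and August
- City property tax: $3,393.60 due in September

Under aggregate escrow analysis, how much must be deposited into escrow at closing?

$14,218.07

Cushion = 2 × $1,411.91 = $2,823.82
Trial balance (start $0, +$1,411.91 each month, − disbursements):
  Sep: +$1,411.91 − $12,806.16 → -$11,394.25
  Oct: +$1,411.91 → -$9,982.34
  Nov: +$1,411.91 → -$8,570.43
  Dec: +$1,411.91 → -$7,158.52
  Jan: +$1,411.91 → -$5,746.61
  Feb: +$1,411.91 − $836.88 → -$5,171.58
  Mar: +$1,411.91 → -$3,759.67
  Apr: +$1,411.91 → -$2,347.76
  May: +$1,411.91 → -$935.85
  Jun: +$1,411.91 → $476.06
  Jul: +$1,411.91 → $1,887.97
  Aug: +$1,411.91 − $3,299.88 → $0.00
Lowest trial balance = -$11,394.25 (Sep)
Initial deposit = cushion − low point = $2,823.82 − (-$11,394.25) = $14,218.07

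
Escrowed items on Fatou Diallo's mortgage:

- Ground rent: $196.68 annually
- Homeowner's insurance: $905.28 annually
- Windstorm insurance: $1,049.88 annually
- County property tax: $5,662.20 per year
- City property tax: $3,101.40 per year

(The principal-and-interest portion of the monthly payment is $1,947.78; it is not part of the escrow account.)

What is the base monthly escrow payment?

$909.62

Ground rent — $196.68
Homeowner's insurance — $905.28
Windstorm insurance — $1,049.88
County property tax — $5,662.20
City property tax — $3,101.40
Combined annual = $10,915.44
Monthly escrow = $10,915.44 ÷ 12 = $909.62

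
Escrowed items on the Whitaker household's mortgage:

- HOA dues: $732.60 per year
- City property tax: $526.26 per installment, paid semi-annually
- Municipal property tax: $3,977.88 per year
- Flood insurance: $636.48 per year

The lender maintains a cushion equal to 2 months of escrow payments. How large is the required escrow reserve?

$1,066.58

HOA dues: $732.60 annually
City property tax: $526.26 × 2 = $1,052.52 annually
Municipal property tax: $3,977.88 annually
Flood insurance: $636.48 annually
Total per year = $6,399.48
Base monthly escrow = $6,399.48 ÷ 12 = $533.29
Cushion = 2 × $533.29 = $1,066.58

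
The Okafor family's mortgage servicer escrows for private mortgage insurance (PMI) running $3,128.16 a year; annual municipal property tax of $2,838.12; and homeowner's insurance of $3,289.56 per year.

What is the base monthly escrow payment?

Private mortgage insurance (PMI): $3,128.16 per year
Municipal property tax: $2,838.12 per year
Homeowner's insurance: $3,289.56 per year
Total annual escrow = $3,128.16 + $2,838.12 + $3,289.56 = $9,255.84
Monthly escrow = $9,255.84 / 12 = $771.32

$771.32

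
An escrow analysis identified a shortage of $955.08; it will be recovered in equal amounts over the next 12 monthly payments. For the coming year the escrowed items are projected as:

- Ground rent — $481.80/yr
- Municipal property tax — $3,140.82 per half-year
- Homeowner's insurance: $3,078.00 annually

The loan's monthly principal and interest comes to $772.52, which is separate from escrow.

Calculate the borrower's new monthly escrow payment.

$899.71

Ground rent: $481.80 annually
Municipal property tax: $3,140.82 × 2 = $6,281.64 annually
Homeowner's insurance: $3,078.00 annually
Annual escrow total = $9,841.44
Base monthly escrow = $9,841.44 ÷ 12 = $820.12
Shortage spread = $955.08 ÷ 12 = $79.59/mo
New monthly escrow = $820.12 + $79.59 = $899.71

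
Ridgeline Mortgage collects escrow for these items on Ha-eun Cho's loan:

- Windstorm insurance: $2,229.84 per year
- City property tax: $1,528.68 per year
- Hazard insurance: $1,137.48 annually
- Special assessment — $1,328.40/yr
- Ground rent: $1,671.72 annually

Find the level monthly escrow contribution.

Windstorm insurance — $2,229.84/yr
City property tax — $1,528.68/yr
Hazard insurance — $1,137.48/yr
Special assessment — $1,328.40/yr
Ground rent — $1,671.72/yr
Annual escrow total = $7,896.12
Per month = $7,896.12 / 12 = $658.01

$658.01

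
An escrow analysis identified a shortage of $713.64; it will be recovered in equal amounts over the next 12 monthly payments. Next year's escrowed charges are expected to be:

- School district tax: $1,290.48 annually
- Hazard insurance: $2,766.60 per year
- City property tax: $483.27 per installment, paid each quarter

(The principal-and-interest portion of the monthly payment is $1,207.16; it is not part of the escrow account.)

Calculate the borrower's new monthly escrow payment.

$558.65

School district tax: $1,290.48 per year
Hazard insurance: $2,766.60 per year
City property tax: $483.27 × 4 = $1,933.08 per year
Total per year = $1,290.48 + $2,766.60 + $1,933.08 = $5,990.16
Monthly = $5,990.16 ÷ 12 = $499.18
Monthly shortage recovery: $713.64 / 12 = $59.47
Adjusted monthly = $499.18 + $59.47 = $558.65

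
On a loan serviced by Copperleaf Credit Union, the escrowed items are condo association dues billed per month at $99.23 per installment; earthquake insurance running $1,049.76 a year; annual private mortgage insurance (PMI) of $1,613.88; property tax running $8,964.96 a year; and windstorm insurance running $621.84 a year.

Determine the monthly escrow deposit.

$1,120.10

Condo association dues: $99.23 × 12 = $1,190.76
Earthquake insurance: $1,049.76
Private mortgage insurance (PMI): $1,613.88
Property tax: $8,964.96
Windstorm insurance: $621.84
Total annual escrow = $1,190.76 + $1,049.76 + $1,613.88 + $8,964.96 + $621.84 = $13,441.20
Per month = $13,441.20 ÷ 12 = $1,120.10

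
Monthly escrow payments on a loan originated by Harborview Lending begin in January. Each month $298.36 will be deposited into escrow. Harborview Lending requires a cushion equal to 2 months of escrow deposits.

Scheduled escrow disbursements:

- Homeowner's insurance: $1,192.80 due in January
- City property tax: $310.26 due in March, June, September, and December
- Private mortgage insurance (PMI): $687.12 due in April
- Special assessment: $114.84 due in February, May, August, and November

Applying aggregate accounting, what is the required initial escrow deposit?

Cushion = 2 × $298.36 = $596.72
Trial balance (start $0, +$298.36 each month, − disbursements):
  Jan: +$298.36 − $1,192.80 → -$894.44
  Feb: +$298.36 − $114.84 → -$710.92
  Mar: +$298.36 − $310.26 → -$722.82
  Apr: +$298.36 − $687.12 → -$1,111.58
  May: +$298.36 − $114.84 → -$928.06
  Jun: +$298.36 − $310.26 → -$939.96
  Jul: +$298.36 → -$641.60
  Aug: +$298.36 − $114.84 → -$458.08
  Sep: +$298.36 − $310.26 → -$469.98
  Oct: +$298.36 → -$171.62
  Nov: +$298.36 − $114.84 → $11.90
  Dec: +$298.36 − $310.26 → $0.00
Lowest trial balance = -$1,111.58 (Apr)
Initial deposit = cushion − low point = $596.72 − (-$1,111.58) = $1,708.30

$1,708.30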